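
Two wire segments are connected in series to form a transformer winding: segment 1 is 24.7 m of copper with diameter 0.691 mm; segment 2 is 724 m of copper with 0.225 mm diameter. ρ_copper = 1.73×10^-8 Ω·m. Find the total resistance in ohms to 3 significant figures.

Segment 1: A = π(d/2)² = π(3.4550e-04 m)² = 3.750e-07 m²
R₁ = ρL/A = (1.73×10^-8)(24.7)/(3.750e-07) = 1.139 Ω
Segment 2: A = π(d/2)² = π(1.1250e-04 m)² = 3.976e-08 m²
R₂ = (1.73×10^-8)(724)/(3.976e-08) = 315 Ω
R = R₁ + R₂ = 316 Ω

316 Ω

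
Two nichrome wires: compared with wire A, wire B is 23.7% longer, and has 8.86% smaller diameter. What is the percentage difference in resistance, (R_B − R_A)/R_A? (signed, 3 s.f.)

R ∝ L/d², so R_B/R_A = (1 + 23.7/100) × (1 − 8.86/100)⁻²
= 1.237 × 1.204 = 1.489
(R_B − R_A)/R_A = 1.489 − 1 = 48.9%

48.9%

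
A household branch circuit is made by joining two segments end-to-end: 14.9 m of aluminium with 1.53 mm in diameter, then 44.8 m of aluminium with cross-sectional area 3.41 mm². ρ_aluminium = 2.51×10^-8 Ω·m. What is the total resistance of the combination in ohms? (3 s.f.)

0.533 Ω

Segment 1: A = π(d/2)² = π(7.6500e-04 m)² = 1.839e-06 m²
R₁ = ρL/A = (2.51×10^-8)(14.9)/(1.839e-06) = 0.2034 Ω
Segment 2: A = 3.41 mm² = 3.410e-06 m²
R₂ = (2.51×10^-8)(44.8)/(3.410e-06) = 0.3298 Ω
R = R₁ + R₂ = 0.533 Ω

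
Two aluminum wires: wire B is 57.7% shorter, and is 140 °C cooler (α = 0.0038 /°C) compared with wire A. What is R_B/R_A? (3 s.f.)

R ∝ ρL/d² with ρ ∝ (1+αΔT), so R_B/R_A = (1 − 57.7/100) × (1 − 0.0038×140)
= 0.423 × 0.468 = 0.198

0.198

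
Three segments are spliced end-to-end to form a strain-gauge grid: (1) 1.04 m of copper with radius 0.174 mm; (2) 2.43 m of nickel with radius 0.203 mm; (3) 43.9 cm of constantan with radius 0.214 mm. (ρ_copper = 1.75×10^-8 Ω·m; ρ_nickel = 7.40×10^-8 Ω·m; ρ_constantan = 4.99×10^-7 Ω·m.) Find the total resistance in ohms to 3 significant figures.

Seg 1: A = πr² = π(1.7400e-04 m)² = 9.511e-08 m²
R_1 = (1.75×10^-8)(1.04)/(9.511e-08) = 0.1913 Ω
Seg 2: A = πr² = π(2.0300e-04 m)² = 1.295e-07 m²
R_2 = (7.40×10^-8)(2.43)/(1.295e-07) = 1.389 Ω
Seg 3: A = πr² = π(2.1400e-04 m)² = 1.439e-07 m²
R_3 = (4.99×10^-7)(0.439)/(1.439e-07) = 1.523 Ω
R_total = R_1 + R_2 + R_3 = 3.10 Ω

3.10 Ω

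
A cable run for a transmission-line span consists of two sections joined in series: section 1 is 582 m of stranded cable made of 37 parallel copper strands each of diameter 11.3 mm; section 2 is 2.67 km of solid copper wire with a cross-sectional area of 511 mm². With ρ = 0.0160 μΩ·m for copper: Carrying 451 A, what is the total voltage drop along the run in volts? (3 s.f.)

ρ = 0.0160 μΩ·m = 1.60×10^-8 Ω·m
Section 1: A_strand = π(5.6500e-03)² = 1.003e-04 m²; R₁ = ρL/(N·A_s) = (1.60×10^-8)(582)/(37×1.003e-04) = 0.00251 Ω
Section 2: A = 511 mm² = 5.110e-04 m²
R₂ = (1.60×10^-8)(2670)/(5.110e-04) = 0.0836 Ω
R = R₁ + R₂ = 0.08611 Ω
V = IR = 451 × 0.08611 = 38.8 V

38.8 V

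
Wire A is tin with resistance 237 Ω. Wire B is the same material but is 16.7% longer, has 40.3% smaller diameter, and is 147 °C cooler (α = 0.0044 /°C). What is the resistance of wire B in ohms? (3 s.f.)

R ∝ ρL/d² with ρ ∝ (1+αΔT), so R_B/R_A = (1 + 16.7/100) × (1 − 40.3/100)⁻² × (1 − 0.0044×147)
= 1.167 × 2.806 × 0.3532 = 1.157
R_B = 1.157 × 237 = 274 Ω

274 Ω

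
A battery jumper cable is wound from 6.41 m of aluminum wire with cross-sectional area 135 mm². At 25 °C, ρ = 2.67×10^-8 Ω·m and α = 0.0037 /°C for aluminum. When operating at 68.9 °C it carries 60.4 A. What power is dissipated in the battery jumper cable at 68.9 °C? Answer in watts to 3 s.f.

5.38 W

A = 135 mm² = 1.350e-04 m²
R₍25₎ = ρL/A = (2.67×10^-8)(6.41)/(1.350e-04) = 0.001268 Ω
R₍68.9₎ = R₍25₎(1 + αΔT) = 0.001268 × (1 + 0.0037×43.9) = 0.001474 Ω
P = I²R = (60.4)² × 0.001474 = 5.38 W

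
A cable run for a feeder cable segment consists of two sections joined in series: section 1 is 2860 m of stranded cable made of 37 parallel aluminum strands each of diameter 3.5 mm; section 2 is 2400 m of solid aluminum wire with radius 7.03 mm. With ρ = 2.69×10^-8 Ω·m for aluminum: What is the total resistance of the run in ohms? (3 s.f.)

0.632 Ω

Section 1: A_strand = π(1.7500e-03)² = 9.621e-06 m²; R₁ = ρL/(N·A_s) = (2.69×10^-8)(2860)/(37×9.621e-06) = 0.2161 Ω
Section 2: A = πr² = π(7.0300e-03 m)² = 1.553e-04 m²
R₂ = (2.69×10^-8)(2400)/(1.553e-04) = 0.4158 Ω
R = R₁ + R₂ = 0.632 Ω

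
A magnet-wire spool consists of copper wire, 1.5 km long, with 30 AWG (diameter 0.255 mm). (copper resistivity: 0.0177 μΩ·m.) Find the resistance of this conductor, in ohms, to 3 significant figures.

520 Ω

ρ = 0.0177 μΩ·m = 1.77×10^-8 Ω·m
A = π(0.255/2 mm)² = π(1.2750e-04 m)² = 5.107e-08 m²
R = ρL/A = (1.77×10^-8)(1500 m)/(5.107e-08 m²) = 520 Ω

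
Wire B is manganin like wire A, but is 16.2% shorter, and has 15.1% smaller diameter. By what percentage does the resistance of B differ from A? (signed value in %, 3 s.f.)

16.3%

R ∝ L/d², so R_B/R_A = (1 − 16.2/100) × (1 − 15.1/100)⁻²
= 0.838 × 1.387 = 1.163
(R_B − R_A)/R_A = 1.163 − 1 = 16.3%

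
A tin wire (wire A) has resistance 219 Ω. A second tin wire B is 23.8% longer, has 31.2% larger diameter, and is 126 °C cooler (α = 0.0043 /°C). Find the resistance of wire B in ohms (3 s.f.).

R ∝ ρL/d² with ρ ∝ (1+αΔT), so R_B/R_A = (1 + 23.8/100) × (1 + 31.2/100)⁻² × (1 − 0.0043×126)
= 1.238 × 0.5809 × 0.4582 = 0.3295
R_B = 0.3295 × 219 = 72.2 Ω

72.2 Ω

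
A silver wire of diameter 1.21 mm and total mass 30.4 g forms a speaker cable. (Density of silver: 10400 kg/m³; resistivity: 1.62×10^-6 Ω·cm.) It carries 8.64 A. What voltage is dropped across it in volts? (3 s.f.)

ρ = 1.62×10^-6 Ω·cm = 1.62×10^-8 Ω·m
A = π(d/2)² = π(6.0500e-04 m)² = 1.1499e-06 m²
L = m/(density·A) = 0.0304/(10400×1.1499e-06) = 2.542 m
R = ρL/A = (1.62×10^-8)(2.542)/(1.1499e-06) = 0.03581 Ω
V = IR = 8.64 × 0.03581 = 0.309 V

0.309 V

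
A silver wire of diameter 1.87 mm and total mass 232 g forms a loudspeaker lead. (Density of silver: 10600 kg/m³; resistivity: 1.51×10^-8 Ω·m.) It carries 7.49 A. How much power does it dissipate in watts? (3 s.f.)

A = π(d/2)² = π(9.3500e-04 m)² = 2.7465e-06 m²
L = m/(density·A) = 0.232/(10600×2.7465e-06) = 7.969 m
R = ρL/A = (1.51×10^-8)(7.969)/(2.7465e-06) = 0.04381 Ω
P = I²R = (7.49)² × 0.04381 = 2.46 W

2.46 W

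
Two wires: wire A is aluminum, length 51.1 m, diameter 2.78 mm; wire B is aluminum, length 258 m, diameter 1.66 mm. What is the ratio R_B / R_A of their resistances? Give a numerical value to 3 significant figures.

14.2

R ∝ ρL/d², so R_B/R_A = (L_B/L_A) × (d_A/d_B)²
= (258/51.1) × (2.78/1.66)² = 14.2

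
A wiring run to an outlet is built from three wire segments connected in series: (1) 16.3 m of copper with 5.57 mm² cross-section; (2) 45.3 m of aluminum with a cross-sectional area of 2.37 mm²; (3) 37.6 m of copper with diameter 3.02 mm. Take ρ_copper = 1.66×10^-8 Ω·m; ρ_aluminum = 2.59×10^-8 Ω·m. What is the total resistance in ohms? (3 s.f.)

0.631 Ω

Seg 1: A = 5.57 mm² = 5.570e-06 m²
R_1 = (1.66×10^-8)(16.3)/(5.570e-06) = 0.04858 Ω
Seg 2: A = 2.37 mm² = 2.370e-06 m²
R_2 = (2.59×10^-8)(45.3)/(2.370e-06) = 0.4951 Ω
Seg 3: A = π(d/2)² = π(1.5100e-03 m)² = 7.163e-06 m²
R_3 = (1.66×10^-8)(37.6)/(7.163e-06) = 0.08713 Ω
R_total = R_1 + R_2 + R_3 = 0.631 Ω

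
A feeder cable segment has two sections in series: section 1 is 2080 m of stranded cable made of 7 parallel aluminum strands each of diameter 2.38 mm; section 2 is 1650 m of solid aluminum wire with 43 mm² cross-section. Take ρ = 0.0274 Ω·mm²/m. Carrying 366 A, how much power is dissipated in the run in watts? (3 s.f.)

ρ = 0.0274 Ω·mm²/m = 2.74×10^-8 Ω·m
Section 1: A_strand = π(1.1900e-03)² = 4.449e-06 m²; R₁ = ρL/(N·A_s) = (2.74×10^-8)(2080)/(7×4.449e-06) = 1.83 Ω
Section 2: A = 43 mm² = 4.300e-05 m²
R₂ = (2.74×10^-8)(1650)/(4.300e-05) = 1.051 Ω
R = R₁ + R₂ = 2.881 Ω
P = I²R = (366)² × 2.881 = 3.86×10^5 W

3.86×10^5 W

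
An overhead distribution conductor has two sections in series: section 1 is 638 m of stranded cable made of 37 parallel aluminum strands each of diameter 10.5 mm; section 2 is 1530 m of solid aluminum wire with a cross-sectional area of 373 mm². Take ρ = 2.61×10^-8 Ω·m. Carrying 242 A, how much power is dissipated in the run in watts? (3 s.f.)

Section 1: A_strand = π(5.2500e-03)² = 8.659e-05 m²; R₁ = ρL/(N·A_s) = (2.61×10^-8)(638)/(37×8.659e-05) = 0.005197 Ω
Section 2: A = 373 mm² = 3.730e-04 m²
R₂ = (2.61×10^-8)(1530)/(3.730e-04) = 0.1071 Ω
R = R₁ + R₂ = 0.1123 Ω
P = I²R = (242)² × 0.1123 = 6570 W

6570 W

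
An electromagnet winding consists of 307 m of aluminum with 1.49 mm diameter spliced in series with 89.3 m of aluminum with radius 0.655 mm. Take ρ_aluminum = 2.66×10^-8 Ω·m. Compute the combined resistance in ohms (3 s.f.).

Segment 1: A = π(d/2)² = π(7.4500e-04 m)² = 1.744e-06 m²
R₁ = ρL/A = (2.66×10^-8)(307)/(1.744e-06) = 4.683 Ω
Segment 2: A = πr² = π(6.5500e-04 m)² = 1.348e-06 m²
R₂ = (2.66×10^-8)(89.3)/(1.348e-06) = 1.762 Ω
R = R₁ + R₂ = 6.45 Ω

6.45 Ω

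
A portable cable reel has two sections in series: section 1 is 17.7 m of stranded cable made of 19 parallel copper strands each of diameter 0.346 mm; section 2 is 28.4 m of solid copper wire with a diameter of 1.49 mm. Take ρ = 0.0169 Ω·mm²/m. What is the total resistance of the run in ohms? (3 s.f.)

0.443 Ω

ρ = 0.0169 Ω·mm²/m = 1.69×10^-8 Ω·m
Section 1: A_strand = π(1.7300e-04)² = 9.402e-08 m²; R₁ = ρL/(N·A_s) = (1.69×10^-8)(17.7)/(19×9.402e-08) = 0.1674 Ω
Section 2: A = π(d/2)² = π(7.4500e-04 m)² = 1.744e-06 m²
R₂ = (1.69×10^-8)(28.4)/(1.744e-06) = 0.2753 Ω
R = R₁ + R₂ = 0.443 Ω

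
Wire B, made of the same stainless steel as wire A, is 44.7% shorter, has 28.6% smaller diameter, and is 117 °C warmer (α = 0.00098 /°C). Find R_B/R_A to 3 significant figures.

R ∝ ρL/d² with ρ ∝ (1+αΔT), so R_B/R_A = (1 − 44.7/100) × (1 − 28.6/100)⁻² × (1 + 0.00098×117)
= 0.553 × 1.962 × 1.115 = 1.21

1.21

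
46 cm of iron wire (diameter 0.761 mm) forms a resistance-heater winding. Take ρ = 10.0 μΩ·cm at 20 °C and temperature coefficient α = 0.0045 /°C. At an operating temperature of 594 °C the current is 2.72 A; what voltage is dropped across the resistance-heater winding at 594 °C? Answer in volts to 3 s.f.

0.986 V

ρ = 10.0 μΩ·cm = 1.00×10^-7 Ω·m
A = π(d/2)² = π(3.8050e-04 m)² = 4.548e-07 m²
R₍20₎ = ρL/A = (1.00×10^-7)(0.46)/(4.548e-07) = 0.1011 Ω
R₍594₎ = R₍20₎(1 + αΔT) = 0.1011 × (1 + 0.0045×574) = 0.3624 Ω
V = IR = 2.72 × 0.3624 = 0.986 V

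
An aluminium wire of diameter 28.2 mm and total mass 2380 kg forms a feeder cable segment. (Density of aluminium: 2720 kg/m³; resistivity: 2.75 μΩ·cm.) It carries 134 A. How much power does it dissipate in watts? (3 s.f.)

ρ = 2.75 μΩ·cm = 2.75×10^-8 Ω·m
A = π(d/2)² = π(1.4100e-02 m)² = 6.2458e-04 m²
L = m/(density·A) = 2380/(2720×6.2458e-04) = 1401 m
R = ρL/A = (2.75×10^-8)(1401)/(6.2458e-04) = 0.06168 Ω
P = I²R = (134)² × 0.06168 = 1110 W

1110 W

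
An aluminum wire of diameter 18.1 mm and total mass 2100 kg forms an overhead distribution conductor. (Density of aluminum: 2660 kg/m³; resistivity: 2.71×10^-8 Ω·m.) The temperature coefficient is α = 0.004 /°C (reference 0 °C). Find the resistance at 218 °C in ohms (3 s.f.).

A = π(d/2)² = π(9.0500e-03 m)² = 2.5730e-04 m²
L = m/(density·A) = 2100/(2660×2.5730e-04) = 3068 m
R = ρL/A = (2.71×10^-8)(3068)/(2.5730e-04) = 0.3232 Ω
R(218 °C) = 0.3232 × (1 + 0.004×218) = 0.605 Ω

0.605 Ω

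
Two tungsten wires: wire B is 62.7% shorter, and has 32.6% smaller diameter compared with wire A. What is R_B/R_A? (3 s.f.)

R ∝ L/d², so R_B/R_A = (1 − 62.7/100) × (1 − 32.6/100)⁻²
= 0.373 × 2.201 = 0.821

0.821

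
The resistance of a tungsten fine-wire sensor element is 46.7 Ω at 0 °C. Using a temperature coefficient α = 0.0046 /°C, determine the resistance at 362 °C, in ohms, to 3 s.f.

ΔT = 362 − 0 = 362 °C
R = R₀(1 + αΔT) = 46.7 × (1 + 0.0046×362) = 46.7 × 2.665 = 124 Ω

124 Ω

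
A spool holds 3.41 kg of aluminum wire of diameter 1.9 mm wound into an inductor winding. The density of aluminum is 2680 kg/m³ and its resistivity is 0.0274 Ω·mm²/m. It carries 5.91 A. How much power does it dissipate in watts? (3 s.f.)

151 W

ρ = 0.0274 Ω·mm²/m = 2.74×10^-8 Ω·m
A = π(d/2)² = π(9.5000e-04 m)² = 2.8353e-06 m²
L = m/(density·A) = 3.41/(2680×2.8353e-06) = 448.8 m
R = ρL/A = (2.74×10^-8)(448.8)/(2.8353e-06) = 4.337 Ω
P = I²R = (5.91)² × 4.337 = 151 W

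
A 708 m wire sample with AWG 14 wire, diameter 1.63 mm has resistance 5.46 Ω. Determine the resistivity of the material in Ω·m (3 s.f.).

A = π(1.63/2 mm)² = π(8.1500e-04 m)² = 2.087e-06 m²
ρ = RA/L = (5.46)(2.087e-06)/(708) = 1.61×10^-8 Ω·m

1.61×10^-8 Ω·m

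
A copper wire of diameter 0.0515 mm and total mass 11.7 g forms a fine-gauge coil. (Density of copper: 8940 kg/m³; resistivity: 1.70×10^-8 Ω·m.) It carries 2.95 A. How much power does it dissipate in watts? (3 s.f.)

A = π(d/2)² = π(2.5750e-05 m)² = 2.0831e-09 m²
L = m/(density·A) = 0.0117/(8940×2.0831e-09) = 628.3 m
R = ρL/A = (1.70×10^-8)(628.3)/(2.0831e-09) = 5127 Ω
P = I²R = (2.95)² × 5127 = 44600 W

44600 W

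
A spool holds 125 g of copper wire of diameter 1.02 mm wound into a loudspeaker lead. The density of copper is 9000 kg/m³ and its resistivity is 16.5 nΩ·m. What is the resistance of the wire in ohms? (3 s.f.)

0.343 Ω

ρ = 16.5 nΩ·m = 1.65×10^-8 Ω·m
A = π(d/2)² = π(5.1000e-04 m)² = 8.1713e-07 m²
L = m/(density·A) = 0.125/(9000×8.1713e-07) = 17 m
R = ρL/A = (1.65×10^-8)(17)/(8.1713e-07) = 0.343 Ω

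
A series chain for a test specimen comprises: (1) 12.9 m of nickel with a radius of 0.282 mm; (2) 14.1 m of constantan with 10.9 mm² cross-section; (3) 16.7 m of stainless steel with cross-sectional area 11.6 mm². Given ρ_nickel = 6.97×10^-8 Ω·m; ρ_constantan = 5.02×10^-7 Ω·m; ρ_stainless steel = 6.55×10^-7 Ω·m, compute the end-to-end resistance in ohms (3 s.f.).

Seg 1: A = πr² = π(2.8200e-04 m)² = 2.498e-07 m²
R_1 = (6.97×10^-8)(12.9)/(2.498e-07) = 3.599 Ω
Seg 2: A = 10.9 mm² = 1.090e-05 m²
R_2 = (5.02×10^-7)(14.1)/(1.090e-05) = 0.6494 Ω
Seg 3: A = 11.6 mm² = 1.160e-05 m²
R_3 = (6.55×10^-7)(16.7)/(1.160e-05) = 0.943 Ω
R_total = R_1 + R_2 + R_3 = 5.19 Ω

5.19 Ω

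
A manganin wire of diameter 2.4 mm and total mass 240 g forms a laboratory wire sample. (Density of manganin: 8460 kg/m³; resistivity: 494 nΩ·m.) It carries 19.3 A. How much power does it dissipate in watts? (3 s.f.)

ρ = 494 nΩ·m = 4.94×10^-7 Ω·m
A = π(d/2)² = π(1.2000e-03 m)² = 4.5239e-06 m²
L = m/(density·A) = 0.24/(8460×4.5239e-06) = 6.271 m
R = ρL/A = (4.94×10^-7)(6.271)/(4.5239e-06) = 0.6848 Ω
P = I²R = (19.3)² × 0.6848 = 255 W

255 W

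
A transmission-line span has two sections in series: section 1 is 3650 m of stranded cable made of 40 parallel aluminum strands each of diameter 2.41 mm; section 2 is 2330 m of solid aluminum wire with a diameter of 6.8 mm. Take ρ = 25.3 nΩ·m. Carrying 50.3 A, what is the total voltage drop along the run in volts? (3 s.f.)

ρ = 25.3 nΩ·m = 2.53×10^-8 Ω·m
Section 1: A_strand = π(1.2050e-03)² = 4.562e-06 m²; R₁ = ρL/(N·A_s) = (2.53×10^-8)(3650)/(40×4.562e-06) = 0.5061 Ω
Section 2: A = π(d/2)² = π(3.4000e-03 m)² = 3.632e-05 m²
R₂ = (2.53×10^-8)(2330)/(3.632e-05) = 1.623 Ω
R = R₁ + R₂ = 2.129 Ω
V = IR = 50.3 × 2.129 = 107 V

107 V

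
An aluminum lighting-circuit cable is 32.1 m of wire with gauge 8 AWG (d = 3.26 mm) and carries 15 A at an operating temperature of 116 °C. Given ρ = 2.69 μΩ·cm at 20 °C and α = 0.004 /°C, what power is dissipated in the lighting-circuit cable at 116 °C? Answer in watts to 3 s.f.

ρ = 2.69 μΩ·cm = 2.69×10^-8 Ω·m
A = π(3.26/2 mm)² = π(1.6300e-03 m)² = 8.347e-06 m²
R₍20₎ = ρL/A = (2.69×10^-8)(32.1)/(8.347e-06) = 0.1035 Ω
R₍116₎ = R₍20₎(1 + αΔT) = 0.1035 × (1 + 0.004×96) = 0.1432 Ω
P = I²R = (15)² × 0.1432 = 32.2 W

32.2 W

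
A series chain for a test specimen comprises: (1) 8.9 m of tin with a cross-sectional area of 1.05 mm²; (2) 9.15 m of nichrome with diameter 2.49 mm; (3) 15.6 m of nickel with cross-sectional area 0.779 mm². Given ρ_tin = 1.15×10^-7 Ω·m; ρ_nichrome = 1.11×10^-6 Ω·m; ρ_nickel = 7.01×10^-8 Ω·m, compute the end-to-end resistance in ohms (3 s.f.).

Seg 1: A = 1.05 mm² = 1.050e-06 m²
R_1 = (1.15×10^-7)(8.9)/(1.050e-06) = 0.9748 Ω
Seg 2: A = π(d/2)² = π(1.2450e-03 m)² = 4.870e-06 m²
R_2 = (1.11×10^-6)(9.15)/(4.870e-06) = 2.086 Ω
Seg 3: A = 0.779 mm² = 7.790e-07 m²
R_3 = (7.01×10^-8)(15.6)/(7.790e-07) = 1.404 Ω
R_total = R_1 + R_2 + R_3 = 4.46 Ω

4.46 Ω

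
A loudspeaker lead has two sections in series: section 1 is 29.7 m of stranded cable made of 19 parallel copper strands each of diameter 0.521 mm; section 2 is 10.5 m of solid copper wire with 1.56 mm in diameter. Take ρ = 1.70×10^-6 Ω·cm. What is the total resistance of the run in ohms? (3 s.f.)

0.218 Ω

ρ = 1.70×10^-6 Ω·cm = 1.70×10^-8 Ω·m
Section 1: A_strand = π(2.6050e-04)² = 2.132e-07 m²; R₁ = ρL/(N·A_s) = (1.70×10^-8)(29.7)/(19×2.132e-07) = 0.1246 Ω
Section 2: A = π(d/2)² = π(7.8000e-04 m)² = 1.911e-06 m²
R₂ = (1.70×10^-8)(10.5)/(1.911e-06) = 0.09339 Ω
R = R₁ + R₂ = 0.218 Ω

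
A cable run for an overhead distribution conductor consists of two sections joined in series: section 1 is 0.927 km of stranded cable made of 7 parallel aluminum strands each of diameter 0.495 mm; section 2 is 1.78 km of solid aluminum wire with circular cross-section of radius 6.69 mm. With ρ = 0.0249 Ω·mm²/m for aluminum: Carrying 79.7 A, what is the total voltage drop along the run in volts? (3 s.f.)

ρ = 0.0249 Ω·mm²/m = 2.49×10^-8 Ω·m
Section 1: A_strand = π(2.4750e-04)² = 1.924e-07 m²; R₁ = ρL/(N·A_s) = (2.49×10^-8)(927)/(7×1.924e-07) = 17.13 Ω
Section 2: A = πr² = π(6.6900e-03 m)² = 1.406e-04 m²
R₂ = (2.49×10^-8)(1780)/(1.406e-04) = 0.3152 Ω
R = R₁ + R₂ = 17.45 Ω
V = IR = 79.7 × 17.45 = 1390 V

1390 V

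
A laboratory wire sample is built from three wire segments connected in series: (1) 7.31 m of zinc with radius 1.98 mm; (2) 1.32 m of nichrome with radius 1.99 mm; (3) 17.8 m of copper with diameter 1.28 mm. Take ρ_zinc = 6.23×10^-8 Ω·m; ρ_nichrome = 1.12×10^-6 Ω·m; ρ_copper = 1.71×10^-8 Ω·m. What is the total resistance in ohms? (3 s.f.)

Seg 1: A = πr² = π(1.9800e-03 m)² = 1.232e-05 m²
R_1 = (6.23×10^-8)(7.31)/(1.232e-05) = 0.03698 Ω
Seg 2: A = πr² = π(1.9900e-03 m)² = 1.244e-05 m²
R_2 = (1.12×10^-6)(1.32)/(1.244e-05) = 0.1188 Ω
Seg 3: A = π(d/2)² = π(6.4000e-04 m)² = 1.287e-06 m²
R_3 = (1.71×10^-8)(17.8)/(1.287e-06) = 0.2365 Ω
R_total = R_1 + R_2 + R_3 = 0.392 Ω

0.392 Ω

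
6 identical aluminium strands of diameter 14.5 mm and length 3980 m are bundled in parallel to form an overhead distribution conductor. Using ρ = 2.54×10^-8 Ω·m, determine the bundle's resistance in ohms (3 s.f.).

A_strand = π(7.2500e-03 m)² = 1.651e-04 m²
R_strand = ρL/A = (2.54×10^-8)(3980)/(1.651e-04) = 0.6122 Ω
R_total = R_strand/N = 0.6122/6 = 0.102 Ω

0.102 Ω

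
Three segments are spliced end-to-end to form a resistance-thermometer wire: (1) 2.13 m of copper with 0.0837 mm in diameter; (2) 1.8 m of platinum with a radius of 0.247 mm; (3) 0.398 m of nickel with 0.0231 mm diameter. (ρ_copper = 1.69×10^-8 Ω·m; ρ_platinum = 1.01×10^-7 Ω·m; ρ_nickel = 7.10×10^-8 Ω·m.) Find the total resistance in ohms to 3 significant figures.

Seg 1: A = π(d/2)² = π(4.1850e-05 m)² = 5.502e-09 m²
R_1 = (1.69×10^-8)(2.13)/(5.502e-09) = 6.542 Ω
Seg 2: A = πr² = π(2.4700e-04 m)² = 1.917e-07 m²
R_2 = (1.01×10^-7)(1.8)/(1.917e-07) = 0.9485 Ω
Seg 3: A = π(d/2)² = π(1.1550e-05 m)² = 4.191e-10 m²
R_3 = (7.10×10^-8)(0.398)/(4.191e-10) = 67.43 Ω
R_total = R_1 + R_2 + R_3 = 74.9 Ω

74.9 Ω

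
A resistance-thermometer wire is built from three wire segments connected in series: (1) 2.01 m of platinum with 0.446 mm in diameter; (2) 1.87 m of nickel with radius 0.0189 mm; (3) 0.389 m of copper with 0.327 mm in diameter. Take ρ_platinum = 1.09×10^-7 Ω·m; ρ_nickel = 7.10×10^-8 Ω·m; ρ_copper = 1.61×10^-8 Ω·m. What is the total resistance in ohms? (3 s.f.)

Seg 1: A = π(d/2)² = π(2.2300e-04 m)² = 1.562e-07 m²
R_1 = (1.09×10^-7)(2.01)/(1.562e-07) = 1.402 Ω
Seg 2: A = πr² = π(1.8900e-05 m)² = 1.122e-09 m²
R_2 = (7.10×10^-8)(1.87)/(1.122e-09) = 118.3 Ω
Seg 3: A = π(d/2)² = π(1.6350e-04 m)² = 8.398e-08 m²
R_3 = (1.61×10^-8)(0.389)/(8.398e-08) = 0.07457 Ω
R_total = R_1 + R_2 + R_3 = 120 Ω

120 Ω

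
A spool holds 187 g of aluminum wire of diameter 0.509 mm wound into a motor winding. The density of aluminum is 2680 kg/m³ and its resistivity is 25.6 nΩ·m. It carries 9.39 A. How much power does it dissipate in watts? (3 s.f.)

3800 W

ρ = 25.6 nΩ·m = 2.56×10^-8 Ω·m
A = π(d/2)² = π(2.5450e-04 m)² = 2.0348e-07 m²
L = m/(density·A) = 0.187/(2680×2.0348e-07) = 342.9 m
R = ρL/A = (2.56×10^-8)(342.9)/(2.0348e-07) = 43.14 Ω
P = I²R = (9.39)² × 43.14 = 3800 W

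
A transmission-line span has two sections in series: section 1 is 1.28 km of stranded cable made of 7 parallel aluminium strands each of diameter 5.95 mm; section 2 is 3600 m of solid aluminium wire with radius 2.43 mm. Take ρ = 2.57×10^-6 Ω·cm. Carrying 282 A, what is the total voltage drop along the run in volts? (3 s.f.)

ρ = 2.57×10^-6 Ω·cm = 2.57×10^-8 Ω·m
Section 1: A_strand = π(2.9750e-03)² = 2.781e-05 m²; R₁ = ρL/(N·A_s) = (2.57×10^-8)(1280)/(7×2.781e-05) = 0.169 Ω
Section 2: A = πr² = π(2.4300e-03 m)² = 1.855e-05 m²
R₂ = (2.57×10^-8)(3600)/(1.855e-05) = 4.987 Ω
R = R₁ + R₂ = 5.156 Ω
V = IR = 282 × 5.156 = 1450 V

1450 V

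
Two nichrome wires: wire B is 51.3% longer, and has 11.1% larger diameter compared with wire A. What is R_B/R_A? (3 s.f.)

R ∝ L/d², so R_B/R_A = (1 + 51.3/100) × (1 + 11.1/100)⁻²
= 1.513 × 0.8102 = 1.23

1.23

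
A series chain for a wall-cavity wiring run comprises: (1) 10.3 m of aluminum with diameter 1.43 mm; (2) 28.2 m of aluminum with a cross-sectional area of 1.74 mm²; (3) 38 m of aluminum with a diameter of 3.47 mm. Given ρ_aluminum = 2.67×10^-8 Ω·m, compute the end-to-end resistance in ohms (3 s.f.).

0.711 Ω

Seg 1: A = π(d/2)² = π(7.1500e-04 m)² = 1.606e-06 m²
R_1 = (2.67×10^-8)(10.3)/(1.606e-06) = 0.1712 Ω
Seg 2: A = 1.74 mm² = 1.740e-06 m²
R_2 = (2.67×10^-8)(28.2)/(1.740e-06) = 0.4327 Ω
Seg 3: A = π(d/2)² = π(1.7350e-03 m)² = 9.457e-06 m²
R_3 = (2.67×10^-8)(38)/(9.457e-06) = 0.1073 Ω
R_total = R_1 + R_2 + R_3 = 0.711 Ω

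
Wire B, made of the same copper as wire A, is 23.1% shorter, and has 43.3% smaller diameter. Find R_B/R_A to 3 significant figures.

2.39

R ∝ L/d², so R_B/R_A = (1 − 23.1/100) × (1 − 43.3/100)⁻²
= 0.769 × 3.111 = 2.39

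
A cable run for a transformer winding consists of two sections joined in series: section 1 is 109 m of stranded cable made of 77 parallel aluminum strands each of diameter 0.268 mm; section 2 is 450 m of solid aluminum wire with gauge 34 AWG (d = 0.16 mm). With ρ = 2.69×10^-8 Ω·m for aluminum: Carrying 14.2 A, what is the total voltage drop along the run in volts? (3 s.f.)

Section 1: A_strand = π(1.3400e-04)² = 5.641e-08 m²; R₁ = ρL/(N·A_s) = (2.69×10^-8)(109)/(77×5.641e-08) = 0.675 Ω
Section 2: A = π(0.16/2 mm)² = π(8.0000e-05 m)² = 2.011e-08 m²
R₂ = (2.69×10^-8)(450)/(2.011e-08) = 602.1 Ω
R = R₁ + R₂ = 602.7 Ω
V = IR = 14.2 × 602.7 = 8560 V

8560 V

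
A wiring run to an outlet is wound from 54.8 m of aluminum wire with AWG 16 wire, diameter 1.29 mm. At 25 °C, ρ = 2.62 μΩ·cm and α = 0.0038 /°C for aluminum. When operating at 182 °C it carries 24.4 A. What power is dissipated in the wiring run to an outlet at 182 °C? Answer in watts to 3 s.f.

ρ = 2.62 μΩ·cm = 2.62×10^-8 Ω·m
A = π(1.29/2 mm)² = π(6.4500e-04 m)² = 1.307e-06 m²
R₍25₎ = ρL/A = (2.62×10^-8)(54.8)/(1.307e-06) = 1.099 Ω
R₍182₎ = R₍25₎(1 + αΔT) = 1.099 × (1 + 0.0038×157) = 1.754 Ω
P = I²R = (24.4)² × 1.754 = 1040 W

1040 W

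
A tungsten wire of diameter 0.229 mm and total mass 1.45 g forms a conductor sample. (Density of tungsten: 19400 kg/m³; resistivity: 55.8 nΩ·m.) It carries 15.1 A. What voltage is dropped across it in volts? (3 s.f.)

37.1 V

ρ = 55.8 nΩ·m = 5.58×10^-8 Ω·m
A = π(d/2)² = π(1.1450e-04 m)² = 4.1187e-08 m²
L = m/(density·A) = 0.00145/(19400×4.1187e-08) = 1.815 m
R = ρL/A = (5.58×10^-8)(1.815)/(4.1187e-08) = 2.459 Ω
V = IR = 15.1 × 2.459 = 37.1 V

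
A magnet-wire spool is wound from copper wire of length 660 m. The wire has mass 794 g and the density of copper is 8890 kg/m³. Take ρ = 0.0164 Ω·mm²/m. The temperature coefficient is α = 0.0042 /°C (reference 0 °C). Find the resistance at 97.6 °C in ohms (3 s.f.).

113 Ω

ρ = 0.0164 Ω·mm²/m = 1.64×10^-8 Ω·m
A = m/(density·L) = 0.794/(8890×660) = 1.3532e-07 m²
R = ρL/A = (1.64×10^-8)(660)/(1.3532e-07) = 79.99 Ω
R(97.6 °C) = 79.99 × (1 + 0.0042×97.6) = 113 Ω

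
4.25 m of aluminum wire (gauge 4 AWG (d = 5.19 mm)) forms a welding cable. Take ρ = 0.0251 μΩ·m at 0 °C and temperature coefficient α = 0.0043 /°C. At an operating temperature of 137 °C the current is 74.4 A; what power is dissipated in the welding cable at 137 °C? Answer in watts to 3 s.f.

44.4 W

ρ = 0.0251 μΩ·m = 2.51×10^-8 Ω·m
A = π(5.19/2 mm)² = π(2.5950e-03 m)² = 2.116e-05 m²
R₍0₎ = ρL/A = (2.51×10^-8)(4.25)/(2.116e-05) = 0.005042 Ω
R₍137₎ = R₍0₎(1 + αΔT) = 0.005042 × (1 + 0.0043×137) = 0.008013 Ω
P = I²R = (74.4)² × 0.008013 = 44.4 W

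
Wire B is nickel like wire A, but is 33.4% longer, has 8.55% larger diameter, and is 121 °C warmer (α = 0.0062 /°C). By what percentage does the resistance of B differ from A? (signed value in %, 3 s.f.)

R ∝ ρL/d² with ρ ∝ (1+αΔT), so R_B/R_A = (1 + 33.4/100) × (1 + 8.55/100)⁻² × (1 + 0.0062×121)
= 1.334 × 0.8487 × 1.75 = 1.982
(R_B − R_A)/R_A = 1.982 − 1 = 98.1%

98.1%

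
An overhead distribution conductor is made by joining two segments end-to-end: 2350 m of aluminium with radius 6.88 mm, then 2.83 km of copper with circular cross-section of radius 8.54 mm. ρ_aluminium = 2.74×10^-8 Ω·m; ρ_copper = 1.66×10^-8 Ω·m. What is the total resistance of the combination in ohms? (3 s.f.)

0.638 Ω

Segment 1: A = πr² = π(6.8800e-03 m)² = 1.487e-04 m²
R₁ = ρL/A = (2.74×10^-8)(2350)/(1.487e-04) = 0.433 Ω
Segment 2: A = πr² = π(8.5400e-03 m)² = 2.291e-04 m²
R₂ = (1.66×10^-8)(2830)/(2.291e-04) = 0.205 Ω
R = R₁ + R₂ = 0.638 Ω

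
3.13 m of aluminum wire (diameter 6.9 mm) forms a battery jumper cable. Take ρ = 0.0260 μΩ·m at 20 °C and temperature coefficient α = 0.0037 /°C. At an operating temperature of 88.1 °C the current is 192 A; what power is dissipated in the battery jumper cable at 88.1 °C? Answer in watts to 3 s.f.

ρ = 0.0260 μΩ·m = 2.60×10^-8 Ω·m
A = π(d/2)² = π(3.4500e-03 m)² = 3.739e-05 m²
R₍20₎ = ρL/A = (2.60×10^-8)(3.13)/(3.739e-05) = 0.002176 Ω
R₍88.1₎ = R₍20₎(1 + αΔT) = 0.002176 × (1 + 0.0037×68.1) = 0.002725 Ω
P = I²R = (192)² × 0.002725 = 100 W

100 W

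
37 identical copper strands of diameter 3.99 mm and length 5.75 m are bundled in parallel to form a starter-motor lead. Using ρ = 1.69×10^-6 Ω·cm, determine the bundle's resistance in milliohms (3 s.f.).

0.210 mΩ

ρ = 1.69×10^-6 Ω·cm = 1.69×10^-8 Ω·m
A_strand = π(1.9950e-03 m)² = 1.250e-05 m²
R_strand = ρL/A = (1.69×10^-8)(5.75)/(1.250e-05) = 0.007772 Ω
R_total = R_strand/N = 0.007772/37 = 0.210 mΩ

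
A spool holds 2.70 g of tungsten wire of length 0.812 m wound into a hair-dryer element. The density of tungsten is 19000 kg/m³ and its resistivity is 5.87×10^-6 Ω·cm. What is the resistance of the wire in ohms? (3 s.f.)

ρ = 5.87×10^-6 Ω·cm = 5.87×10^-8 Ω·m
A = m/(density·L) = 0.0027/(19000×0.812) = 1.7501e-07 m²
R = ρL/A = (5.87×10^-8)(0.812)/(1.7501e-07) = 0.272 Ω

0.272 Ω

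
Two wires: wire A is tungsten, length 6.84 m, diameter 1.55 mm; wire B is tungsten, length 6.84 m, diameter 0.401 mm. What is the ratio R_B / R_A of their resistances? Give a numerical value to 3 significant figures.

14.9

R ∝ ρL/d², so R_B/R_A = (d_A/d_B)²
= (1.55/0.401)² = 14.9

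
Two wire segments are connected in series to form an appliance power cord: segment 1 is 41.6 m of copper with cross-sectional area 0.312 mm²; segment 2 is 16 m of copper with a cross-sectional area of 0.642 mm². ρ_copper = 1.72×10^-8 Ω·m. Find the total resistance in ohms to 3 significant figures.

2.72 Ω

Segment 1: A = 0.312 mm² = 3.120e-07 m²
R₁ = ρL/A = (1.72×10^-8)(41.6)/(3.120e-07) = 2.293 Ω
Segment 2: A = 0.642 mm² = 6.420e-07 m²
R₂ = (1.72×10^-8)(16)/(6.420e-07) = 0.4287 Ω
R = R₁ + R₂ = 2.72 Ω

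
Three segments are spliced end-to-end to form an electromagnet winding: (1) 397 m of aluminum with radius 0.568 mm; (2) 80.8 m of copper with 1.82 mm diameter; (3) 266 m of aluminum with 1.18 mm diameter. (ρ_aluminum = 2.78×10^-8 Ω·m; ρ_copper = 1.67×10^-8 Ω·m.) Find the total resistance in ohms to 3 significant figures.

18.2 Ω

Seg 1: A = πr² = π(5.6800e-04 m)² = 1.014e-06 m²
R_1 = (2.78×10^-8)(397)/(1.014e-06) = 10.89 Ω
Seg 2: A = π(d/2)² = π(9.1000e-04 m)² = 2.602e-06 m²
R_2 = (1.67×10^-8)(80.8)/(2.602e-06) = 0.5187 Ω
Seg 3: A = π(d/2)² = π(5.9000e-04 m)² = 1.094e-06 m²
R_3 = (2.78×10^-8)(266)/(1.094e-06) = 6.762 Ω
R_total = R_1 + R_2 + R_3 = 18.2 Ω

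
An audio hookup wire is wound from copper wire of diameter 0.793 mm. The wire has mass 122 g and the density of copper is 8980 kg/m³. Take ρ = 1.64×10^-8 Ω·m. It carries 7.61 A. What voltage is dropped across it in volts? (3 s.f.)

6.95 V

A = π(d/2)² = π(3.9650e-04 m)² = 4.9390e-07 m²
L = m/(density·A) = 0.122/(8980×4.9390e-07) = 27.51 m
R = ρL/A = (1.64×10^-8)(27.51)/(4.9390e-07) = 0.9134 Ω
V = IR = 7.61 × 0.9134 = 6.95 V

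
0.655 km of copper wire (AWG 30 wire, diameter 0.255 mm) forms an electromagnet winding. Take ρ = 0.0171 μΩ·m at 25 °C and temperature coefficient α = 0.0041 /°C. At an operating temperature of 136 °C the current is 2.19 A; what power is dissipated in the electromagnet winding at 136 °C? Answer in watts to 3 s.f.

1530 W

ρ = 0.0171 μΩ·m = 1.71×10^-8 Ω·m
A = π(0.255/2 mm)² = π(1.2750e-04 m)² = 5.107e-08 m²
R₍25₎ = ρL/A = (1.71×10^-8)(655)/(5.107e-08) = 219.3 Ω
R₍136₎ = R₍25₎(1 + αΔT) = 219.3 × (1 + 0.0041×111) = 319.1 Ω
P = I²R = (2.19)² × 319.1 = 1530 W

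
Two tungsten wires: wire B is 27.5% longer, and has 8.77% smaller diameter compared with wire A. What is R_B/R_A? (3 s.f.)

R ∝ L/d², so R_B/R_A = (1 + 27.5/100) × (1 − 8.77/100)⁻²
= 1.275 × 1.202 = 1.53

1.53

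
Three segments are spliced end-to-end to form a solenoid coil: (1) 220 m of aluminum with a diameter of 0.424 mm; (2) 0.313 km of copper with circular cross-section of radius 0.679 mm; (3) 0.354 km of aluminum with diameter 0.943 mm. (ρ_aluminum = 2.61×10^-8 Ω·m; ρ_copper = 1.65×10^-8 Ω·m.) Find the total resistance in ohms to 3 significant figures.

Seg 1: A = π(d/2)² = π(2.1200e-04 m)² = 1.412e-07 m²
R_1 = (2.61×10^-8)(220)/(1.412e-07) = 40.67 Ω
Seg 2: A = πr² = π(6.7900e-04 m)² = 1.448e-06 m²
R_2 = (1.65×10^-8)(313)/(1.448e-06) = 3.566 Ω
Seg 3: A = π(d/2)² = π(4.7150e-04 m)² = 6.984e-07 m²
R_3 = (2.61×10^-8)(354)/(6.984e-07) = 13.23 Ω
R_total = R_1 + R_2 + R_3 = 57.5 Ω

57.5 Ω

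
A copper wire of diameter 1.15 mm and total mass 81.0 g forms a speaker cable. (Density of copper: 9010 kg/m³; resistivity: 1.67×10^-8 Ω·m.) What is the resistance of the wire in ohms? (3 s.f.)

0.139 Ω

A = π(d/2)² = π(5.7500e-04 m)² = 1.0387e-06 m²
L = m/(density·A) = 0.081/(9010×1.0387e-06) = 8.655 m
R = ρL/A = (1.67×10^-8)(8.655)/(1.0387e-06) = 0.139 Ω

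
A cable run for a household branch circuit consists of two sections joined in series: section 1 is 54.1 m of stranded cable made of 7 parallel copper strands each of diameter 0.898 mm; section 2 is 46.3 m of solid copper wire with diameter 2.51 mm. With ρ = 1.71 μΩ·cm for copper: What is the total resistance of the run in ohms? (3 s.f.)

ρ = 1.71 μΩ·cm = 1.71×10^-8 Ω·m
Section 1: A_strand = π(4.4900e-04)² = 6.333e-07 m²; R₁ = ρL/(N·A_s) = (1.71×10^-8)(54.1)/(7×6.333e-07) = 0.2087 Ω
Section 2: A = π(d/2)² = π(1.2550e-03 m)² = 4.948e-06 m²
R₂ = (1.71×10^-8)(46.3)/(4.948e-06) = 0.16 Ω
R = R₁ + R₂ = 0.369 Ω

0.369 Ω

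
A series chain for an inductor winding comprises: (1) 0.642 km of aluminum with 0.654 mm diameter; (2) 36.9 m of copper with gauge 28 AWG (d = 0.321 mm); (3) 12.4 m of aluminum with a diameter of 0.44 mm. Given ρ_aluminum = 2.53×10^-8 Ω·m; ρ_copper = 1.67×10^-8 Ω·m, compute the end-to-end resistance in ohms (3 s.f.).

Seg 1: A = π(d/2)² = π(3.2700e-04 m)² = 3.359e-07 m²
R_1 = (2.53×10^-8)(642)/(3.359e-07) = 48.35 Ω
Seg 2: A = π(0.321/2 mm)² = π(1.6050e-04 m)² = 8.093e-08 m²
R_2 = (1.67×10^-8)(36.9)/(8.093e-08) = 7.615 Ω
Seg 3: A = π(d/2)² = π(2.2000e-04 m)² = 1.521e-07 m²
R_3 = (2.53×10^-8)(12.4)/(1.521e-07) = 2.063 Ω
R_total = R_1 + R_2 + R_3 = 58.0 Ω

58.0 Ω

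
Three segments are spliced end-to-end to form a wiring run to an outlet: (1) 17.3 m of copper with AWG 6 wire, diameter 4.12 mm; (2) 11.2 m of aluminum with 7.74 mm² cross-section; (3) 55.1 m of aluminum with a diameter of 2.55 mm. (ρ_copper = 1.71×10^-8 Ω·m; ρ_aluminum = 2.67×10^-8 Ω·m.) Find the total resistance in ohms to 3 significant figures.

Seg 1: A = π(4.12/2 mm)² = π(2.0600e-03 m)² = 1.333e-05 m²
R_1 = (1.71×10^-8)(17.3)/(1.333e-05) = 0.02219 Ω
Seg 2: A = 7.74 mm² = 7.740e-06 m²
R_2 = (2.67×10^-8)(11.2)/(7.740e-06) = 0.03864 Ω
Seg 3: A = π(d/2)² = π(1.2750e-03 m)² = 5.107e-06 m²
R_3 = (2.67×10^-8)(55.1)/(5.107e-06) = 0.2881 Ω
R_total = R_1 + R_2 + R_3 = 0.349 Ω

0.349 Ω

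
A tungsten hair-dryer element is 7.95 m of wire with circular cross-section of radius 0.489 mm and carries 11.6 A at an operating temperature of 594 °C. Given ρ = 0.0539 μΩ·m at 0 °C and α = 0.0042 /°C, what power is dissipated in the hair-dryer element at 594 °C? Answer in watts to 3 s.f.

268 W

ρ = 0.0539 μΩ·m = 5.39×10^-8 Ω·m
A = πr² = π(4.8900e-04 m)² = 7.512e-07 m²
R₍0₎ = ρL/A = (5.39×10^-8)(7.95)/(7.512e-07) = 0.5704 Ω
R₍594₎ = R₍0₎(1 + αΔT) = 0.5704 × (1 + 0.0042×594) = 1.993 Ω
P = I²R = (11.6)² × 1.993 = 268 W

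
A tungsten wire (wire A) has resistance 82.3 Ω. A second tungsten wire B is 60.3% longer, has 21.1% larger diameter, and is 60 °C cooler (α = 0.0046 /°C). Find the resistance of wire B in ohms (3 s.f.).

R ∝ ρL/d² with ρ ∝ (1+αΔT), so R_B/R_A = (1 + 60.3/100) × (1 + 21.1/100)⁻² × (1 − 0.0046×60)
= 1.603 × 0.6819 × 0.724 = 0.7914
R_B = 0.7914 × 82.3 = 65.1 Ω

65.1 Ω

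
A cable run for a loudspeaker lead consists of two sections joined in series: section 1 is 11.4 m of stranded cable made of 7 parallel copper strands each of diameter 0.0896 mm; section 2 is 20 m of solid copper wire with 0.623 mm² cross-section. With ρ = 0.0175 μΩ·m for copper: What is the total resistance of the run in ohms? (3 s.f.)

ρ = 0.0175 μΩ·m = 1.75×10^-8 Ω·m
Section 1: A_strand = π(4.4800e-05)² = 6.305e-09 m²; R₁ = ρL/(N·A_s) = (1.75×10^-8)(11.4)/(7×6.305e-09) = 4.52 Ω
Section 2: A = 0.623 mm² = 6.230e-07 m²
R₂ = (1.75×10^-8)(20)/(6.230e-07) = 0.5618 Ω
R = R₁ + R₂ = 5.08 Ω

5.08 Ω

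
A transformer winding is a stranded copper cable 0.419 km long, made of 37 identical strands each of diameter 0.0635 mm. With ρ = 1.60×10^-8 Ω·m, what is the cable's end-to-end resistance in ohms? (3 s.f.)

A_strand = π(3.1750e-05 m)² = 3.167e-09 m²
R_strand = ρL/A = (1.60×10^-8)(419)/(3.167e-09) = 2117 Ω
R_total = R_strand/N = 2117/37 = 57.2 Ω

57.2 Ω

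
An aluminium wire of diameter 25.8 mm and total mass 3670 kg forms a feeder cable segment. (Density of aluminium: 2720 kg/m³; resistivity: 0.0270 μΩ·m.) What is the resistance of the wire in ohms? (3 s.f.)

ρ = 0.0270 μΩ·m = 2.70×10^-8 Ω·m
A = π(d/2)² = π(1.2900e-02 m)² = 5.2279e-04 m²
L = m/(density·A) = 3670/(2720×5.2279e-04) = 2581 m
R = ρL/A = (2.70×10^-8)(2581)/(5.2279e-04) = 0.133 Ω

0.133 Ω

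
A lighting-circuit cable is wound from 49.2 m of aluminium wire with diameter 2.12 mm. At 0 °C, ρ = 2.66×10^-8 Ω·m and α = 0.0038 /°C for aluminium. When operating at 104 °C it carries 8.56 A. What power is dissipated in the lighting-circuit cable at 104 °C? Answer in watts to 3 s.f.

37.9 W

A = π(d/2)² = π(1.0600e-03 m)² = 3.530e-06 m²
R₍0₎ = ρL/A = (2.66×10^-8)(49.2)/(3.530e-06) = 0.3708 Ω
R₍104₎ = R₍0₎(1 + αΔT) = 0.3708 × (1 + 0.0038×104) = 0.5173 Ω
P = I²R = (8.56)² × 0.5173 = 37.9 W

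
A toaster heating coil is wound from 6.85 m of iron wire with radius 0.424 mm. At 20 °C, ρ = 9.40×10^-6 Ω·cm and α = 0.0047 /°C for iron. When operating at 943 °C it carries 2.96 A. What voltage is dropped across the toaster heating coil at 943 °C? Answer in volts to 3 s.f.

18.0 V

ρ = 9.40×10^-6 Ω·cm = 9.40×10^-8 Ω·m
A = πr² = π(4.2400e-04 m)² = 5.648e-07 m²
R₍20₎ = ρL/A = (9.40×10^-8)(6.85)/(5.648e-07) = 1.14 Ω
R₍943₎ = R₍20₎(1 + αΔT) = 1.14 × (1 + 0.0047×923) = 6.086 Ω
V = IR = 2.96 × 6.086 = 18.0 V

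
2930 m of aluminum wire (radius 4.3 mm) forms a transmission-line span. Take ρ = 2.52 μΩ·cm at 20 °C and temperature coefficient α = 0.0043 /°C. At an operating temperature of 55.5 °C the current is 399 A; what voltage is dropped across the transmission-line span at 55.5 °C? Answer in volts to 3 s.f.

ρ = 2.52 μΩ·cm = 2.52×10^-8 Ω·m
A = πr² = π(4.3000e-03 m)² = 5.809e-05 m²
R₍20₎ = ρL/A = (2.52×10^-8)(2930)/(5.809e-05) = 1.271 Ω
R₍55.5₎ = R₍20₎(1 + αΔT) = 1.271 × (1 + 0.0043×35.5) = 1.465 Ω
V = IR = 399 × 1.465 = 585 V

585 V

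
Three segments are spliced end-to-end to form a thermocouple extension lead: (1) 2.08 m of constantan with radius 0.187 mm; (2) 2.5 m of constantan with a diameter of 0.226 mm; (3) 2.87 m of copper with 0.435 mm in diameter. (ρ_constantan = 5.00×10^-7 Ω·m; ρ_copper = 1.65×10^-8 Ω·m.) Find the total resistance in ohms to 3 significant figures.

Seg 1: A = πr² = π(1.8700e-04 m)² = 1.099e-07 m²
R_1 = (5.00×10^-7)(2.08)/(1.099e-07) = 9.467 Ω
Seg 2: A = π(d/2)² = π(1.1300e-04 m)² = 4.011e-08 m²
R_2 = (5.00×10^-7)(2.5)/(4.011e-08) = 31.16 Ω
Seg 3: A = π(d/2)² = π(2.1750e-04 m)² = 1.486e-07 m²
R_3 = (1.65×10^-8)(2.87)/(1.486e-07) = 0.3186 Ω
R_total = R_1 + R_2 + R_3 = 40.9 Ω

40.9 Ω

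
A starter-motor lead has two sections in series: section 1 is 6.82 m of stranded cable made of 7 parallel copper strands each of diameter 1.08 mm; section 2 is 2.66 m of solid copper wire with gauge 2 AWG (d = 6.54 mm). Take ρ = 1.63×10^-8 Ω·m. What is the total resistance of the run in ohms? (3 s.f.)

Section 1: A_strand = π(5.4000e-04)² = 9.161e-07 m²; R₁ = ρL/(N·A_s) = (1.63×10^-8)(6.82)/(7×9.161e-07) = 0.01734 Ω
Section 2: A = π(6.54/2 mm)² = π(3.2700e-03 m)² = 3.359e-05 m²
R₂ = (1.63×10^-8)(2.66)/(3.359e-05) = 0.001291 Ω
R = R₁ + R₂ = 0.0186 Ω

0.0186 Ω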